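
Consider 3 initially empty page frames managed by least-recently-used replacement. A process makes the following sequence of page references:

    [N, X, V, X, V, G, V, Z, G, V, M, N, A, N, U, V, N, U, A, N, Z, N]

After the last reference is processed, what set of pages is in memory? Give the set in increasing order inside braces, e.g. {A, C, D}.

{A, N, Z}

N -> miss, frames (N)
X -> miss, frames (N X)
V -> miss, frames (N X V)
X -> hit
V -> hit
G -> miss, evict N, frames (X V G)
V -> hit
Z -> miss, evict X, frames (G V Z)
G -> hit
V -> hit
M -> miss, evict Z, frames (G V M)
N -> miss, evict G, frames (V M N)
A -> miss, evict V, frames (M N A)
N -> hit
U -> miss, evict M, frames (A N U)
V -> miss, evict A, frames (N U V)
N -> hit
U -> hit
A -> miss, evict V, frames (N U A)
N -> hit
Z -> miss, evict U, frames (A N Z)
N -> hit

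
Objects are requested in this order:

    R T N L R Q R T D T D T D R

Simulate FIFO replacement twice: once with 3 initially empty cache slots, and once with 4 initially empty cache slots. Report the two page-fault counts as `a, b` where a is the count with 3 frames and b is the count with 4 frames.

9, 8

3 frames: F F F F F F . F F . . . . F → 9 faults.
4 frames: F F F F . F F F F . . . . . → 8 faults.
8 < 9: adding a frame reduced faults, as is typical.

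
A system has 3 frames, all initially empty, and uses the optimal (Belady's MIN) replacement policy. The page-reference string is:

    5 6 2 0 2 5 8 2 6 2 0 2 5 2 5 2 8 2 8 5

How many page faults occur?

8

5: miss, frames (5)
6: miss, frames (5 6)
2: miss, frames (5 6 2)
0: miss, evict 6, frames (5 2 0)
2: hit
5: hit
8: miss, evict 5, frames (2 0 8)
2: hit
6: miss, evict 8, frames (2 0 6)
2: hit
0: hit
2: hit
5: miss, evict 6, frames (2 0 5)
2: hit
5: hit
2: hit
8: miss, evict 0, frames (2 5 8)
2: hit
8: hit
5: hit
Page faults: 8.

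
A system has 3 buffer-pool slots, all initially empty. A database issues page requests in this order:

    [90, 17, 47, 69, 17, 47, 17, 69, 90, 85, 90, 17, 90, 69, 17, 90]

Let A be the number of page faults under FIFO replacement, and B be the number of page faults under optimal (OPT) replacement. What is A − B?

2

Under FIFO: F F F F . . . . F F . F . F . F → 9 faults.
Under OPT: F F F F . . . . F F . . . F . . → 7 faults.
A − B = 9 − 7 = 2.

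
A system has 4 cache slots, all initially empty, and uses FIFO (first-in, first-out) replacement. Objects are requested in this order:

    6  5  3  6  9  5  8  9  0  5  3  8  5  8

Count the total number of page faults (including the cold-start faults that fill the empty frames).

8

6 -> fault, frames [6]
5 -> fault, frames [6, 5]
3 -> fault, frames [6, 5, 3]
6 -> hit
9 -> fault, frames [6, 5, 3, 9]
5 -> hit
8 -> fault, evict 6, frames [5, 3, 9, 8]
9 -> hit
0 -> fault, evict 5, frames [3, 9, 8, 0]
5 -> fault, evict 3, frames [9, 8, 0, 5]
3 -> fault, evict 9, frames [8, 0, 5, 3]
8 -> hit
5 -> hit
8 -> hit
Page faults: 8.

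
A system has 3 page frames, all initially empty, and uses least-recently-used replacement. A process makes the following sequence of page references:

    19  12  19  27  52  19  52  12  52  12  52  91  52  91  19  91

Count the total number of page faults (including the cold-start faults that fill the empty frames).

7

19 → miss, frames (19)
12 → miss, frames (19 12)
19 → hit
27 → miss, frames (12 19 27)
52 → miss, evict 12, frames (19 27 52)
19 → hit
52 → hit
12 → miss, evict 27, frames (19 52 12)
52 → hit
12 → hit
52 → hit
91 → miss, evict 19, frames (12 52 91)
52 → hit
91 → hit
19 → miss, evict 12, frames (52 91 19)
91 → hit
Page faults: 7.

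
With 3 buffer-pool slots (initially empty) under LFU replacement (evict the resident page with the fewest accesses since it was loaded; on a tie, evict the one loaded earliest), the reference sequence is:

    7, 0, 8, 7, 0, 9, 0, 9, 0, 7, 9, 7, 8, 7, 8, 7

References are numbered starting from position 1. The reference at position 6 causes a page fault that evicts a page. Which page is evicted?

pos 1: 7: miss, frames (7)
pos 2: 0: miss, frames (7 0)
pos 3: 8: miss, frames (7 0 8)
pos 4: 7: hit
pos 5: 0: hit
pos 6: 9: miss, evict 8, frames (7 0 9)
At position 6, page 8 is evicted.

8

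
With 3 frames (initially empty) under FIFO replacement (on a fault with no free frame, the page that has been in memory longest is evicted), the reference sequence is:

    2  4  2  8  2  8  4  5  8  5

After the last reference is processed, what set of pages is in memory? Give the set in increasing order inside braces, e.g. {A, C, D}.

{4, 5, 8}

2 -> miss, frames [2]
4 -> miss, frames [2, 4]
2 -> hit
8 -> miss, frames [2, 4, 8]
2 -> hit
8 -> hit
4 -> hit
5 -> miss, evict 2, frames [4, 8, 5]
8 -> hit
5 -> hit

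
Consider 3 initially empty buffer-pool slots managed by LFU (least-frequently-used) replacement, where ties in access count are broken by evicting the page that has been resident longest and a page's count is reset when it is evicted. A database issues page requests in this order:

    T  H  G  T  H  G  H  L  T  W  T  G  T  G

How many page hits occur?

T → miss, frames (T)
H → miss, frames (T H)
G → miss, frames (T H G)
T → hit
H → hit
G → hit
H → hit
L → miss, evict T, frames (H G L)
T → miss, evict L, frames (H G T)
W → miss, evict T, frames (H G W)
T → miss, evict W, frames (H G T)
G → hit
T → hit
G → hit
Hits: 7.

7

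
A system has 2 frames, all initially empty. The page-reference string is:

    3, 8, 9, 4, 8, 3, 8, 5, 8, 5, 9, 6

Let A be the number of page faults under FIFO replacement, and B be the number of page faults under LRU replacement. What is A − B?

Under FIFO: F F F F F F . F F . F F → 10 faults.
Under LRU: F F F F F F . F . . F F → 9 faults.
A − B = 10 − 9 = 1.

1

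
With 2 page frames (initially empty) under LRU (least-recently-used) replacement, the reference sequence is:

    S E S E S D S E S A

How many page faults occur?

S -> fault, frames {S}
E -> fault, frames {S,E}
S -> hit
E -> hit
S -> hit
D -> fault, evict E, frames {S,D}
S -> hit
E -> fault, evict D, frames {S,E}
S -> hit
A -> fault, evict E, frames {S,A}
Page faults: 5.

5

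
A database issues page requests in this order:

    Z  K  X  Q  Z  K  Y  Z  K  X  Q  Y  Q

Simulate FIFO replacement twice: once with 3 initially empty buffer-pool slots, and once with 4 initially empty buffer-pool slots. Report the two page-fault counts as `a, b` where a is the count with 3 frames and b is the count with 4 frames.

3 frames: F F F F F F F . . F F . . → 9 faults.
4 frames: F F F F . . F F F F F F . → 10 faults.
10 > 9: adding a frame increased faults — Belady's anomaly.

9, 10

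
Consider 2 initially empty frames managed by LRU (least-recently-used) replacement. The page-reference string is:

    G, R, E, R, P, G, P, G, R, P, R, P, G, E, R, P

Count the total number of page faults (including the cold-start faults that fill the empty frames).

G → miss, frames (G)
R → miss, frames (G R)
E → miss, evict G, frames (R E)
R → hit
P → miss, evict E, frames (R P)
G → miss, evict R, frames (P G)
P → hit
G → hit
R → miss, evict P, frames (G R)
P → miss, evict G, frames (R P)
R → hit
P → hit
G → miss, evict R, frames (P G)
E → miss, evict P, frames (G E)
R → miss, evict G, frames (E R)
P → miss, evict E, frames (R P)
Page faults: 11.

11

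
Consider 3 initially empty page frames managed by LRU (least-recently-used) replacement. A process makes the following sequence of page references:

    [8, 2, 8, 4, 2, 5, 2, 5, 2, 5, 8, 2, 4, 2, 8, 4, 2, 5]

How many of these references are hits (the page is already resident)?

8 -> fault, frames (8)
2 -> fault, frames (8 2)
8 -> hit
4 -> fault, frames (2 8 4)
2 -> hit
5 -> fault, evict 8, frames (4 2 5)
2 -> hit
5 -> hit
2 -> hit
5 -> hit
8 -> fault, evict 4, frames (2 5 8)
2 -> hit
4 -> fault, evict 5, frames (8 2 4)
2 -> hit
8 -> hit
4 -> hit
2 -> hit
5 -> fault, evict 8, frames (4 2 5)
Hits: 11.

11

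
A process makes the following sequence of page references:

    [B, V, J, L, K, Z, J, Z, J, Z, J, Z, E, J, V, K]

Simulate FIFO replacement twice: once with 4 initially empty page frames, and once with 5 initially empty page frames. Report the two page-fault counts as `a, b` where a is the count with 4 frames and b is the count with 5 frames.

10, 8

4 frames: F F F F F F . . . . . . F F F F → 10 faults.
5 frames: F F F F F F . . . . . . F . F . → 8 faults.
8 < 10: adding a frame reduced faults, as is typical.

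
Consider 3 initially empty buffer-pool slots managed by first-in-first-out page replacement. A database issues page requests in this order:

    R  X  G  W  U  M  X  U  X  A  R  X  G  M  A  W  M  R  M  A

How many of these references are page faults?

R → fault, frames (R)
X → fault, frames (R X)
G → fault, frames (R X G)
W → fault, evict R, frames (X G W)
U → fault, evict X, frames (G W U)
M → fault, evict G, frames (W U M)
X → fault, evict W, frames (U M X)
U → hit
X → hit
A → fault, evict U, frames (M X A)
R → fault, evict M, frames (X A R)
X → hit
G → fault, evict X, frames (A R G)
M → fault, evict A, frames (R G M)
A → fault, evict R, frames (G M A)
W → fault, evict G, frames (M A W)
M → hit
R → fault, evict M, frames (A W R)
M → fault, evict A, frames (W R M)
A → fault, evict W, frames (R M A)
Page faults: 16.

16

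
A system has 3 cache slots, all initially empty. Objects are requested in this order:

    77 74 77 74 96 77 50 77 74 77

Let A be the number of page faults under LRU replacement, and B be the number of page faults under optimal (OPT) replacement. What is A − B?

Under LRU: F F . . F . F . F . → 5 faults.
Under OPT: F F . . F . F . . . → 4 faults.
A − B = 5 − 4 = 1.

1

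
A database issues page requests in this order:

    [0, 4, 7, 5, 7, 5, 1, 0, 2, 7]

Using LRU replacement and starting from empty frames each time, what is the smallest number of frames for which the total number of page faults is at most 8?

f=1: 10 faults
f=2: 8 faults
f=3: 8 faults
f=4: 8 faults
f=5: 6 faults
f=6: 6 faults
Smallest f with faults ≤ 8 is 2.

2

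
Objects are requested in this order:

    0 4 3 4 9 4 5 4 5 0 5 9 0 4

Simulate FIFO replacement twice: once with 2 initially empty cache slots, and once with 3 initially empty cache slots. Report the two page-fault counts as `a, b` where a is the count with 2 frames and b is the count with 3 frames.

2 frames: F F F . F F F . . F . F . F → 9 faults.
3 frames: F F F . F . F F . F . F . . → 8 faults.
8 < 9: adding a frame reduced faults, as is typical.

9, 8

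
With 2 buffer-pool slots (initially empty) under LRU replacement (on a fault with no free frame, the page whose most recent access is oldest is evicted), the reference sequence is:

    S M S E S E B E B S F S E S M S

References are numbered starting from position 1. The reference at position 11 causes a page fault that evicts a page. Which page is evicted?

B

pos 1: S → miss, frames {S}
pos 2: M → miss, frames {S,M}
pos 3: S → hit
pos 4: E → miss, evict M, frames {S,E}
pos 5: S → hit
pos 6: E → hit
pos 7: B → miss, evict S, frames {E,B}
pos 8: E → hit
pos 9: B → hit
pos 10: S → miss, evict E, frames {B,S}
pos 11: F → miss, evict B, frames {S,F}
At position 11, page B is evicted.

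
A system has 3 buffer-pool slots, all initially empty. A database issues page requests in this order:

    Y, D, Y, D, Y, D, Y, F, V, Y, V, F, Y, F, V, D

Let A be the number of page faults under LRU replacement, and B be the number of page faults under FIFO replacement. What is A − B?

-1

Under LRU: F F . . . . . F F . . . . . . F → 5 faults.
Under FIFO: F F . . . . . F F F . . . . . F → 6 faults.
A − B = 5 − 6 = -1.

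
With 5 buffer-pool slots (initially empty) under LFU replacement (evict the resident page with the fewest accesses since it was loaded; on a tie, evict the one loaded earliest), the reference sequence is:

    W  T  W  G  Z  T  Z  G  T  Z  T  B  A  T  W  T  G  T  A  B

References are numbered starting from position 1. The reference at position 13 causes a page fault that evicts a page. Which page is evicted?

B

pos 1: W -> miss, frames {W}
pos 2: T -> miss, frames {W,T}
pos 3: W -> hit
pos 4: G -> miss, frames {W,T,G}
pos 5: Z -> miss, frames {W,T,G,Z}
pos 6: T -> hit
pos 7: Z -> hit
pos 8: G -> hit
pos 9: T -> hit
pos 10: Z -> hit
pos 11: T -> hit
pos 12: B -> miss, frames {W,T,G,Z,B}
pos 13: A -> miss, evict B, frames {W,T,G,Z,A}
At position 13, page B is evicted.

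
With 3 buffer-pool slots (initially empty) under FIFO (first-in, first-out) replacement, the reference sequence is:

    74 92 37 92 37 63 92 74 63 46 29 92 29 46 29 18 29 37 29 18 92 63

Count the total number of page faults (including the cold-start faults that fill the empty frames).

74: miss, frames (74)
92: miss, frames (74 92)
37: miss, frames (74 92 37)
92: hit
37: hit
63: miss, evict 74, frames (92 37 63)
92: hit
74: miss, evict 92, frames (37 63 74)
63: hit
46: miss, evict 37, frames (63 74 46)
29: miss, evict 63, frames (74 46 29)
92: miss, evict 74, frames (46 29 92)
29: hit
46: hit
29: hit
18: miss, evict 46, frames (29 92 18)
29: hit
37: miss, evict 29, frames (92 18 37)
29: miss, evict 92, frames (18 37 29)
18: hit
92: miss, evict 18, frames (37 29 92)
63: miss, evict 37, frames (29 92 63)
Page faults: 13.

13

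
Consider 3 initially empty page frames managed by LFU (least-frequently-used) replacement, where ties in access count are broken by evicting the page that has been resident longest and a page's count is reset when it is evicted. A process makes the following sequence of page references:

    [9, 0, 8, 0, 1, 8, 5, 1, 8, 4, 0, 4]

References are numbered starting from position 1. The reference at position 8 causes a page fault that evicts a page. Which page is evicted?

5

pos 1: 9 → fault, frames [9]
pos 2: 0 → fault, frames [9, 0]
pos 3: 8 → fault, frames [9, 0, 8]
pos 4: 0 → hit
pos 5: 1 → fault, evict 9, frames [0, 8, 1]
pos 6: 8 → hit
pos 7: 5 → fault, evict 1, frames [0, 8, 5]
pos 8: 1 → fault, evict 5, frames [0, 8, 1]
At position 8, page 5 is evicted.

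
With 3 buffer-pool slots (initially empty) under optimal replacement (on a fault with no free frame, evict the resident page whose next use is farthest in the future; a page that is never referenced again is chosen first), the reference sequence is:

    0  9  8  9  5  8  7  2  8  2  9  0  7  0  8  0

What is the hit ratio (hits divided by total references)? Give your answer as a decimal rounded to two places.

0.50

0 → fault, frames (0)
9 → fault, frames (0 9)
8 → fault, frames (0 9 8)
9 → hit
5 → fault, evict 0, frames (9 8 5)
8 → hit
7 → fault, evict 5, frames (9 8 7)
2 → fault, evict 7, frames (9 8 2)
8 → hit
2 → hit
9 → hit
0 → fault, evict 2, frames (9 8 0)
7 → fault, evict 9, frames (8 0 7)
0 → hit
8 → hit
0 → hit
Hits: 8 of 16 references → 8/16 = 0.5000.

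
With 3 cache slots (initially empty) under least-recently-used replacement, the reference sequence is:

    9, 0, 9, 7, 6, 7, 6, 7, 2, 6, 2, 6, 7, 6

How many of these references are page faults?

9 -> fault, frames {9}
0 -> fault, frames {9,0}
9 -> hit
7 -> fault, frames {0,9,7}
6 -> fault, evict 0, frames {9,7,6}
7 -> hit
6 -> hit
7 -> hit
2 -> fault, evict 9, frames {6,7,2}
6 -> hit
2 -> hit
6 -> hit
7 -> hit
6 -> hit
Page faults: 5.

5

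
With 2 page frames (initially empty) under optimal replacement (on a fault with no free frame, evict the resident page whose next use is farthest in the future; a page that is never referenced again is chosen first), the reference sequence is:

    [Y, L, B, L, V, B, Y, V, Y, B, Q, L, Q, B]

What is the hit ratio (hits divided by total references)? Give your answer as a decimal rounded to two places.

Y → miss, frames [Y]
L → miss, frames [Y, L]
B → miss, evict Y, frames [L, B]
L → hit
V → miss, evict L, frames [B, V]
B → hit
Y → miss, evict B, frames [V, Y]
V → hit
Y → hit
B → miss, evict Y, frames [V, B]
Q → miss, evict V, frames [B, Q]
L → miss, evict B, frames [Q, L]
Q → hit
B → miss, evict L, frames [Q, B]
Hits: 5 of 14 references → 5/14 = 0.3571.

0.36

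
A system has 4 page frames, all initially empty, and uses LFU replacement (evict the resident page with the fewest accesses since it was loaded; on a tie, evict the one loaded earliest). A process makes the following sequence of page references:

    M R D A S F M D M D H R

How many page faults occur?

10

M: miss, frames [M]
R: miss, frames [M, R]
D: miss, frames [M, R, D]
A: miss, frames [M, R, D, A]
S: miss, evict M, frames [R, D, A, S]
F: miss, evict R, frames [D, A, S, F]
M: miss, evict D, frames [A, S, F, M]
D: miss, evict A, frames [S, F, M, D]
M: hit
D: hit
H: miss, evict S, frames [F, M, D, H]
R: miss, evict F, frames [M, D, H, R]
Page faults: 10.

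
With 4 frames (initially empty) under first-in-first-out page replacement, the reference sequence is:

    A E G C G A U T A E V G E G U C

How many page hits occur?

A: fault, frames {A}
E: fault, frames {A,E}
G: fault, frames {A,E,G}
C: fault, frames {A,E,G,C}
G: hit
A: hit
U: fault, evict A, frames {E,G,C,U}
T: fault, evict E, frames {G,C,U,T}
A: fault, evict G, frames {C,U,T,A}
E: fault, evict C, frames {U,T,A,E}
V: fault, evict U, frames {T,A,E,V}
G: fault, evict T, frames {A,E,V,G}
E: hit
G: hit
U: fault, evict A, frames {E,V,G,U}
C: fault, evict E, frames {V,G,U,C}
Hits: 4.

4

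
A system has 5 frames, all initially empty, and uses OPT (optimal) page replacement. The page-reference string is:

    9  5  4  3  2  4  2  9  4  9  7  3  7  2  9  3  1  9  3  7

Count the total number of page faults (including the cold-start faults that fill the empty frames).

9: fault, frames {9}
5: fault, frames {9,5}
4: fault, frames {9,5,4}
3: fault, frames {9,5,4,3}
2: fault, frames {9,5,4,3,2}
4: hit
2: hit
9: hit
4: hit
9: hit
7: fault, evict 4, frames {9,5,3,2,7}
3: hit
7: hit
2: hit
9: hit
3: hit
1: fault, evict 2, frames {9,5,3,7,1}
9: hit
3: hit
7: hit
Page faults: 7.

7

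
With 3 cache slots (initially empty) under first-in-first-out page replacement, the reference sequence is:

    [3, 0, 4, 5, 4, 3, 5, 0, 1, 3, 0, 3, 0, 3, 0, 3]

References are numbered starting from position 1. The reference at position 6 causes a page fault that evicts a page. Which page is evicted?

0

pos 1: 3: fault, frames {3}
pos 2: 0: fault, frames {3,0}
pos 3: 4: fault, frames {3,0,4}
pos 4: 5: fault, evict 3, frames {0,4,5}
pos 5: 4: hit
pos 6: 3: fault, evict 0, frames {4,5,3}
At position 6, page 0 is evicted.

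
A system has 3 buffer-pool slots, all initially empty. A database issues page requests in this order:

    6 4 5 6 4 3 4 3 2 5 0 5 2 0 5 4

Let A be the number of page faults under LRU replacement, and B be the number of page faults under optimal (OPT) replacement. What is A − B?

Under LRU: F F F . . F . . F F F . . . . F → 8 faults.
Under OPT: F F F . . F . . F . F . . . . F → 7 faults.
A − B = 8 − 7 = 1.

1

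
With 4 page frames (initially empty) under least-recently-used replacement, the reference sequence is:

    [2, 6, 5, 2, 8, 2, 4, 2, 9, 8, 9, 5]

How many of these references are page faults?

2 → miss, frames [2]
6 → miss, frames [2, 6]
5 → miss, frames [2, 6, 5]
2 → hit
8 → miss, frames [6, 5, 2, 8]
2 → hit
4 → miss, evict 6, frames [5, 8, 2, 4]
2 → hit
9 → miss, evict 5, frames [8, 4, 2, 9]
8 → hit
9 → hit
5 → miss, evict 4, frames [2, 8, 9, 5]
Page faults: 7.

7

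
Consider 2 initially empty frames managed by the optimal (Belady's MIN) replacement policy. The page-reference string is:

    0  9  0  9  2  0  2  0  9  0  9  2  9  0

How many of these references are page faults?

0 → miss, frames [0]
9 → miss, frames [0, 9]
0 → hit
9 → hit
2 → miss, evict 9, frames [0, 2]
0 → hit
2 → hit
0 → hit
9 → miss, evict 2, frames [0, 9]
0 → hit
9 → hit
2 → miss, evict 0, frames [9, 2]
9 → hit
0 → miss, evict 2, frames [9, 0]
Page faults: 6.

6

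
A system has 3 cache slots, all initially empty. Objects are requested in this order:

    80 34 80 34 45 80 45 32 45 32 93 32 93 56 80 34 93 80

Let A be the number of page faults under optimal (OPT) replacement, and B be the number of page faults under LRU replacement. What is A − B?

Under OPT: F F . . F . . F . . F . . F . F . . → 7 faults.
Under LRU: F F . . F . . F . . F . . F F F F . → 9 faults.
A − B = 7 − 9 = -2.

-2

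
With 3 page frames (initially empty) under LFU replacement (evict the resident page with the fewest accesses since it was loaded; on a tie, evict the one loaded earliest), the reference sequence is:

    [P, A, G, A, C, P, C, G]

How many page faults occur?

6

P → miss, frames {P}
A → miss, frames {P,A}
G → miss, frames {P,A,G}
A → hit
C → miss, evict P, frames {A,G,C}
P → miss, evict G, frames {A,C,P}
C → hit
G → miss, evict P, frames {A,C,G}
Page faults: 6.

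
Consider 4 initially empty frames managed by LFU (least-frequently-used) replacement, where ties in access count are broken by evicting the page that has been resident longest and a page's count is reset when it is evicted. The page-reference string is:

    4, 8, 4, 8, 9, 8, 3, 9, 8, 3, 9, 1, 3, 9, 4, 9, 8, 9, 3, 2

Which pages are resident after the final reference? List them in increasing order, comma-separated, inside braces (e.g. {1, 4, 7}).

{2, 3, 8, 9}

4 -> miss, frames (4)
8 -> miss, frames (4 8)
4 -> hit
8 -> hit
9 -> miss, frames (4 8 9)
8 -> hit
3 -> miss, frames (4 8 9 3)
9 -> hit
8 -> hit
3 -> hit
9 -> hit
1 -> miss, evict 4, frames (8 9 3 1)
3 -> hit
9 -> hit
4 -> miss, evict 1, frames (8 9 3 4)
9 -> hit
8 -> hit
9 -> hit
3 -> hit
2 -> miss, evict 4, frames (8 9 3 2)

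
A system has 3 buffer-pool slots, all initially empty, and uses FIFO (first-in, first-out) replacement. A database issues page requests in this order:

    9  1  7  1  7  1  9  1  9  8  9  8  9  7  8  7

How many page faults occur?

5

9 → fault, frames (9)
1 → fault, frames (9 1)
7 → fault, frames (9 1 7)
1 → hit
7 → hit
1 → hit
9 → hit
1 → hit
9 → hit
8 → fault, evict 9, frames (1 7 8)
9 → fault, evict 1, frames (7 8 9)
8 → hit
9 → hit
7 → hit
8 → hit
7 → hit
Page faults: 5.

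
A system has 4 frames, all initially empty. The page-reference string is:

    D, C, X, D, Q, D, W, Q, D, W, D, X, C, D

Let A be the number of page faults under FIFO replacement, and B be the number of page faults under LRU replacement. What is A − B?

Under FIFO: F F F . F . F . F . . . F . → 7 faults.
Under LRU: F F F . F . F . . . . . F . → 6 faults.
A − B = 7 − 6 = 1.

1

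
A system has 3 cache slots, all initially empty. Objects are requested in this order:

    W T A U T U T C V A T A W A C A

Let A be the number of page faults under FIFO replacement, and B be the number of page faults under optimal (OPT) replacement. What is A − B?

Under FIFO: F F F F . . . F F F F . F . F F → 11 faults.
Under OPT: F F F F . . . F F . . . F . F . → 8 faults.
A − B = 11 − 8 = 3.

3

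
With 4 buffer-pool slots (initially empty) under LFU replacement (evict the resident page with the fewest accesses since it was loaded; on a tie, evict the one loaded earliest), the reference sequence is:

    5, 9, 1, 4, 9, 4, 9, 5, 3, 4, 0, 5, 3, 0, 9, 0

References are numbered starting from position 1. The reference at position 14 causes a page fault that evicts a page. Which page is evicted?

3

pos 1: 5 → fault, frames (5)
pos 2: 9 → fault, frames (5 9)
pos 3: 1 → fault, frames (5 9 1)
pos 4: 4 → fault, frames (5 9 1 4)
pos 5: 9 → hit
pos 6: 4 → hit
pos 7: 9 → hit
pos 8: 5 → hit
pos 9: 3 → fault, evict 1, frames (5 9 4 3)
pos 10: 4 → hit
pos 11: 0 → fault, evict 3, frames (5 9 4 0)
pos 12: 5 → hit
pos 13: 3 → fault, evict 0, frames (5 9 4 3)
pos 14: 0 → fault, evict 3, frames (5 9 4 0)
At position 14, page 3 is evicted.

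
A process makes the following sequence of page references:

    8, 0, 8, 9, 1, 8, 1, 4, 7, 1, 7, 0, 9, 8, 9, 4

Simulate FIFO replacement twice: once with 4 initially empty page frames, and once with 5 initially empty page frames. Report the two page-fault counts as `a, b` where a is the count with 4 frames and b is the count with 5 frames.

4 frames: F F . F F . . F F . . F F F . F → 10 faults.
5 frames: F F . F F . . F F . . . . F . . → 7 faults.
7 < 10: adding a frame reduced faults, as is typical.

10, 7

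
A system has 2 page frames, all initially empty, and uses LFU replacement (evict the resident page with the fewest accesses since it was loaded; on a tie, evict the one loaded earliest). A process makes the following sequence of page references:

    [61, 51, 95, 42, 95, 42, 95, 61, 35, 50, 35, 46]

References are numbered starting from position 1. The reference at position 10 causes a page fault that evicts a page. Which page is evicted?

35

pos 1: 61: fault, frames [61]
pos 2: 51: fault, frames [61, 51]
pos 3: 95: fault, evict 61, frames [51, 95]
pos 4: 42: fault, evict 51, frames [95, 42]
pos 5: 95: hit
pos 6: 42: hit
pos 7: 95: hit
pos 8: 61: fault, evict 42, frames [95, 61]
pos 9: 35: fault, evict 61, frames [95, 35]
pos 10: 50: fault, evict 35, frames [95, 50]
At position 10, page 35 is evicted.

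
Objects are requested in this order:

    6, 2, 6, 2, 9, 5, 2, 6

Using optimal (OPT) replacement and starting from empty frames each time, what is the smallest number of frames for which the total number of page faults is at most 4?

f=1: 8 faults
f=2: 5 faults
f=3: 4 faults
f=4: 4 faults
Smallest f with faults ≤ 4 is 3.

3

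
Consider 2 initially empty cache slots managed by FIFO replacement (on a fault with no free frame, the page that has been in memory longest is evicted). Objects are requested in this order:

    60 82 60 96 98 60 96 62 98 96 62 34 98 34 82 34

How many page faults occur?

60: miss, frames [60]
82: miss, frames [60, 82]
60: hit
96: miss, evict 60, frames [82, 96]
98: miss, evict 82, frames [96, 98]
60: miss, evict 96, frames [98, 60]
96: miss, evict 98, frames [60, 96]
62: miss, evict 60, frames [96, 62]
98: miss, evict 96, frames [62, 98]
96: miss, evict 62, frames [98, 96]
62: miss, evict 98, frames [96, 62]
34: miss, evict 96, frames [62, 34]
98: miss, evict 62, frames [34, 98]
34: hit
82: miss, evict 34, frames [98, 82]
34: miss, evict 98, frames [82, 34]
Page faults: 14.

14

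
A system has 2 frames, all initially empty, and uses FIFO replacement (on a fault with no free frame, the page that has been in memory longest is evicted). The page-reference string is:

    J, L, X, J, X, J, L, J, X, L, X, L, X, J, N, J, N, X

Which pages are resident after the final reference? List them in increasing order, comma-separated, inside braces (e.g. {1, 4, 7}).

J → fault, frames (J)
L → fault, frames (J L)
X → fault, evict J, frames (L X)
J → fault, evict L, frames (X J)
X → hit
J → hit
L → fault, evict X, frames (J L)
J → hit
X → fault, evict J, frames (L X)
L → hit
X → hit
L → hit
X → hit
J → fault, evict L, frames (X J)
N → fault, evict X, frames (J N)
J → hit
N → hit
X → fault, evict J, frames (N X)

{N, X}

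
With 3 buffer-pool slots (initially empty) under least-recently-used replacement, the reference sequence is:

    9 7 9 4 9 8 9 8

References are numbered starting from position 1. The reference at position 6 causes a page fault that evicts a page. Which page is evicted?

7

pos 1: 9 → fault, frames [9]
pos 2: 7 → fault, frames [9, 7]
pos 3: 9 → hit
pos 4: 4 → fault, frames [7, 9, 4]
pos 5: 9 → hit
pos 6: 8 → fault, evict 7, frames [4, 9, 8]
At position 6, page 7 is evicted.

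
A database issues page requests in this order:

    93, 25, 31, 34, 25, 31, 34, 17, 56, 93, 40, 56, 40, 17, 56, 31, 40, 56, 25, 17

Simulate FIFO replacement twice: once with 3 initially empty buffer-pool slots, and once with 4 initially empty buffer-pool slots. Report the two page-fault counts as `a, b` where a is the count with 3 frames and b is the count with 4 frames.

14, 11

3 frames: F F F F . . . F F F F . . F F F F . F F → 14 faults.
4 frames: F F F F . . . F F F F . . . . F . . F F → 11 faults.
11 < 14: adding a frame reduced faults, as is typical.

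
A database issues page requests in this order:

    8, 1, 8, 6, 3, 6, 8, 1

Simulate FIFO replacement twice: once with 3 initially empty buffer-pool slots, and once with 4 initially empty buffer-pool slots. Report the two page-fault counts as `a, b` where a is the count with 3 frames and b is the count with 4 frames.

3 frames: F F . F F . F F → 6 faults.
4 frames: F F . F F . . . → 4 faults.
4 < 6: adding a frame reduced faults, as is typical.

6, 4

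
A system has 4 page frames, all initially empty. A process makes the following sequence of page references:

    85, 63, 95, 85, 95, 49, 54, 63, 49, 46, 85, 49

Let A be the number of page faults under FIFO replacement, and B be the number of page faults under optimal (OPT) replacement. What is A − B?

Under FIFO: F F F . . F F . . F F . → 7 faults.
Under OPT: F F F . . F F . . F . . → 6 faults.
A − B = 7 − 6 = 1.

1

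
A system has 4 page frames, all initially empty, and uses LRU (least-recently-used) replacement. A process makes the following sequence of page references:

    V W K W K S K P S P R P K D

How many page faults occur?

7

V -> miss, frames (V)
W -> miss, frames (V W)
K -> miss, frames (V W K)
W -> hit
K -> hit
S -> miss, frames (V W K S)
K -> hit
P -> miss, evict V, frames (W S K P)
S -> hit
P -> hit
R -> miss, evict W, frames (K S P R)
P -> hit
K -> hit
D -> miss, evict S, frames (R P K D)
Page faults: 7.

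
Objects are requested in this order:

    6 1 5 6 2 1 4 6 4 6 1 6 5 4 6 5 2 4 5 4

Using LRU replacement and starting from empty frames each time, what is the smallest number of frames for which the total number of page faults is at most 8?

4

f=1: 20 faults
f=2: 16 faults
f=3: 11 faults
f=4: 7 faults
f=5: 5 faults
Smallest f with faults ≤ 8 is 4.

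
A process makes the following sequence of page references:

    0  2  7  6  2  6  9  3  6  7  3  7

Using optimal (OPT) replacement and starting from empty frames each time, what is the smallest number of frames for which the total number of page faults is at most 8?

f=1: 12 faults
f=2: 7 faults
f=3: 6 faults
f=4: 6 faults
f=5: 6 faults
f=6: 6 faults
Smallest f with faults ≤ 8 is 2.

2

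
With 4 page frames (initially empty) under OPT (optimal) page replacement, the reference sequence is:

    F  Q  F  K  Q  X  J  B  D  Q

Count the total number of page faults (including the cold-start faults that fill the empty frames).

F: miss, frames (F)
Q: miss, frames (F Q)
F: hit
K: miss, frames (F Q K)
Q: hit
X: miss, frames (F Q K X)
J: miss, evict X, frames (F Q K J)
B: miss, evict J, frames (F Q K B)
D: miss, evict B, frames (F Q K D)
Q: hit
Page faults: 7.

7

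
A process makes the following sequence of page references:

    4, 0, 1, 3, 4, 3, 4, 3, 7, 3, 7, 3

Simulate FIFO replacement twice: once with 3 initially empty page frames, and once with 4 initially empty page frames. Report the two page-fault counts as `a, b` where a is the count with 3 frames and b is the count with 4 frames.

3 frames: F F F F F . . . F . . . → 6 faults.
4 frames: F F F F . . . . F . . . → 5 faults.
5 < 6: adding a frame reduced faults, as is typical.

6, 5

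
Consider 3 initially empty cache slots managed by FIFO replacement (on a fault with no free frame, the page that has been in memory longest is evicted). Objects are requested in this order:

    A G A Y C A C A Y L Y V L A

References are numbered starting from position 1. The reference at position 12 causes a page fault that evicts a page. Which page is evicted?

pos 1: A: fault, frames (A)
pos 2: G: fault, frames (A G)
pos 3: A: hit
pos 4: Y: fault, frames (A G Y)
pos 5: C: fault, evict A, frames (G Y C)
pos 6: A: fault, evict G, frames (Y C A)
pos 7: C: hit
pos 8: A: hit
pos 9: Y: hit
pos 10: L: fault, evict Y, frames (C A L)
pos 11: Y: fault, evict C, frames (A L Y)
pos 12: V: fault, evict A, frames (L Y V)
At position 12, page A is evicted.

A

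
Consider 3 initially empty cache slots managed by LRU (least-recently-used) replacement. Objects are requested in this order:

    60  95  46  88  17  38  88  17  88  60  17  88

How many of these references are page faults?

7

60: miss, frames (60)
95: miss, frames (60 95)
46: miss, frames (60 95 46)
88: miss, evict 60, frames (95 46 88)
17: miss, evict 95, frames (46 88 17)
38: miss, evict 46, frames (88 17 38)
88: hit
17: hit
88: hit
60: miss, evict 38, frames (17 88 60)
17: hit
88: hit
Page faults: 7.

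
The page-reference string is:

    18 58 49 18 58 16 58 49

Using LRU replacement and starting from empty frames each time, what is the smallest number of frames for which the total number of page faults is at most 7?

f=1: 8 faults
f=2: 7 faults
f=3: 5 faults
f=4: 4 faults
Smallest f with faults ≤ 7 is 2.

2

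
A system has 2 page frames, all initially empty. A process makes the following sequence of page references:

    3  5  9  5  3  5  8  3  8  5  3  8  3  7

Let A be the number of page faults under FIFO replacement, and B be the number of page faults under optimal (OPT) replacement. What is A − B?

3

Under FIFO: F F F . F F F F . F . F F F → 11 faults.
Under OPT: F F F . F . F . . F . F . F → 8 faults.
A − B = 11 − 8 = 3.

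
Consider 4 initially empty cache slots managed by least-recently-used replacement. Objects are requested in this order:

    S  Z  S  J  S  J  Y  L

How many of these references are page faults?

S: fault, frames (S)
Z: fault, frames (S Z)
S: hit
J: fault, frames (Z S J)
S: hit
J: hit
Y: fault, frames (Z S J Y)
L: fault, evict Z, frames (S J Y L)
Page faults: 5.

5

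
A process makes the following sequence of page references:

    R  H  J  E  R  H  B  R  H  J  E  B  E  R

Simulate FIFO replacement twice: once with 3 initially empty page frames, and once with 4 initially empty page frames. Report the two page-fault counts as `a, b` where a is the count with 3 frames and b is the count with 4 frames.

10, 11

3 frames: F F F F F F F . . F F . . F → 10 faults.
4 frames: F F F F . . F F F F F F . F → 11 faults.
11 > 10: adding a frame increased faults — Belady's anomaly.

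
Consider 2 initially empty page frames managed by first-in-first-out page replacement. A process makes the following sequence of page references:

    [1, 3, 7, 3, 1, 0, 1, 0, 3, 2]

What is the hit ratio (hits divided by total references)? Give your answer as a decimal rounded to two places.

1: fault, frames (1)
3: fault, frames (1 3)
7: fault, evict 1, frames (3 7)
3: hit
1: fault, evict 3, frames (7 1)
0: fault, evict 7, frames (1 0)
1: hit
0: hit
3: fault, evict 1, frames (0 3)
2: fault, evict 0, frames (3 2)
Hits: 3 of 10 references → 3/10 = 0.3000.

0.30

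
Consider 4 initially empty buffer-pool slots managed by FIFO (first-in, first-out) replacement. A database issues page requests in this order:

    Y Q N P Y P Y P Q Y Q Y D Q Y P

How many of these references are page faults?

6

Y: miss, frames [Y]
Q: miss, frames [Y, Q]
N: miss, frames [Y, Q, N]
P: miss, frames [Y, Q, N, P]
Y: hit
P: hit
Y: hit
P: hit
Q: hit
Y: hit
Q: hit
Y: hit
D: miss, evict Y, frames [Q, N, P, D]
Q: hit
Y: miss, evict Q, frames [N, P, D, Y]
P: hit
Page faults: 6.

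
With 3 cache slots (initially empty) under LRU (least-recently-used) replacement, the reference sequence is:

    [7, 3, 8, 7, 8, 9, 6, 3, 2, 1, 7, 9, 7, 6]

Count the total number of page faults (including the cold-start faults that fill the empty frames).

11

7 → fault, frames {7}
3 → fault, frames {7,3}
8 → fault, frames {7,3,8}
7 → hit
8 → hit
9 → fault, evict 3, frames {7,8,9}
6 → fault, evict 7, frames {8,9,6}
3 → fault, evict 8, frames {9,6,3}
2 → fault, evict 9, frames {6,3,2}
1 → fault, evict 6, frames {3,2,1}
7 → fault, evict 3, frames {2,1,7}
9 → fault, evict 2, frames {1,7,9}
7 → hit
6 → fault, evict 1, frames {9,7,6}
Page faults: 11.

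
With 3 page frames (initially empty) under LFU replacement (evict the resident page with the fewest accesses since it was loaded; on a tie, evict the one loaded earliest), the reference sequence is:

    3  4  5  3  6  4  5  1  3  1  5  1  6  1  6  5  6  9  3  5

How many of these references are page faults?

3 -> fault, frames (3)
4 -> fault, frames (3 4)
5 -> fault, frames (3 4 5)
3 -> hit
6 -> fault, evict 4, frames (3 5 6)
4 -> fault, evict 5, frames (3 6 4)
5 -> fault, evict 6, frames (3 4 5)
1 -> fault, evict 4, frames (3 5 1)
3 -> hit
1 -> hit
5 -> hit
1 -> hit
6 -> fault, evict 5, frames (3 1 6)
1 -> hit
6 -> hit
5 -> fault, evict 6, frames (3 1 5)
6 -> fault, evict 5, frames (3 1 6)
9 -> fault, evict 6, frames (3 1 9)
3 -> hit
5 -> fault, evict 9, frames (3 1 5)
Page faults: 12.

12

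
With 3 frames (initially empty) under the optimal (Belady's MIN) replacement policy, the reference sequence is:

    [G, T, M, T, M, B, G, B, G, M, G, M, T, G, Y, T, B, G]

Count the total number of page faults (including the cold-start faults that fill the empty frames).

G: fault, frames (G)
T: fault, frames (G T)
M: fault, frames (G T M)
T: hit
M: hit
B: fault, evict T, frames (G M B)
G: hit
B: hit
G: hit
M: hit
G: hit
M: hit
T: fault, evict M, frames (G B T)
G: hit
Y: fault, evict G, frames (B T Y)
T: hit
B: hit
G: fault, evict Y, frames (B T G)
Page faults: 7.

7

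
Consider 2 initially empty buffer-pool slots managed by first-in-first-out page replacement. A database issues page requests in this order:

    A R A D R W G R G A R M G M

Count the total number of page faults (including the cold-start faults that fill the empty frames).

9

A → fault, frames {A}
R → fault, frames {A,R}
A → hit
D → fault, evict A, frames {R,D}
R → hit
W → fault, evict R, frames {D,W}
G → fault, evict D, frames {W,G}
R → fault, evict W, frames {G,R}
G → hit
A → fault, evict G, frames {R,A}
R → hit
M → fault, evict R, frames {A,M}
G → fault, evict A, frames {M,G}
M → hit
Page faults: 9.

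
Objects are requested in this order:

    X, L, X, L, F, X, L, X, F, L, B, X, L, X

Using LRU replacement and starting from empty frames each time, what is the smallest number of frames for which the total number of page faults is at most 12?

2

f=1: 14 faults
f=2: 10 faults
f=3: 5 faults
f=4: 4 faults
Smallest f with faults ≤ 12 is 2.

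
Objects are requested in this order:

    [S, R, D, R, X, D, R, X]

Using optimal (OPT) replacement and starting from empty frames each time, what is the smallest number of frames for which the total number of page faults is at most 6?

2

f=1: 8 faults
f=2: 5 faults
f=3: 4 faults
f=4: 4 faults
Smallest f with faults ≤ 6 is 2.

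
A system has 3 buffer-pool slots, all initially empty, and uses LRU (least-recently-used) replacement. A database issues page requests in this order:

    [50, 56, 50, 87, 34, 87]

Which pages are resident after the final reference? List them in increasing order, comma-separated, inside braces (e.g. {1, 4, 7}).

{34, 50, 87}

50 -> fault, frames (50)
56 -> fault, frames (50 56)
50 -> hit
87 -> fault, frames (56 50 87)
34 -> fault, evict 56, frames (50 87 34)
87 -> hit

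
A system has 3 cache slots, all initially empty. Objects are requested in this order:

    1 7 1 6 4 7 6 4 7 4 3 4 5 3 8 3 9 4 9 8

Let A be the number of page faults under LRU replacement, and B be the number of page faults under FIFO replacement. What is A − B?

Under LRU: F F . F F F . . . . F . F . F . F F . F → 11 faults.
Under FIFO: F F . F F . . . . . F . F . F . F F . . → 9 faults.
A − B = 11 − 9 = 2.

2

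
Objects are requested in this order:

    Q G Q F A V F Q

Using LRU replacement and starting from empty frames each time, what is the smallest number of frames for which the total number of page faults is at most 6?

f=1: 8 faults
f=2: 7 faults
f=3: 6 faults
f=4: 5 faults
f=5: 5 faults
Smallest f with faults ≤ 6 is 3.

3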